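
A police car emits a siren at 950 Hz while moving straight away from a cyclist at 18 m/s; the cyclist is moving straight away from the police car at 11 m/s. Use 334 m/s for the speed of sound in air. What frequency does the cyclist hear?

With source receding and observer receding, f' = f · (v − v_o)/(v + v_s).
f' = 950 × (334 − 11)/(334 + 18) = 950 × 323/352 ≈ 872 Hz.

872 Hz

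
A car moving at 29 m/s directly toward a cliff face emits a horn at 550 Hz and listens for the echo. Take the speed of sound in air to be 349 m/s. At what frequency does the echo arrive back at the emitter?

650 Hz

The cliff face receives the sound from a moving source: f₁ = f₀ · v/(v − v_e) = 550 × 349/320 ≈ 600 Hz.
On the return leg the car is a moving observer: f₂ = f₁ · (v + v_e)/v = 600 × 378/349 ≈ 650 Hz.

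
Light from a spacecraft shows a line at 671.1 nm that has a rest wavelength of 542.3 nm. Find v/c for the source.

λ'/λ₀ = 1.2375 > 1 (redshift), so the source is receding.
λ'/λ₀ = √((1 + β)/(1 − β)) for a receding source ⇒ β = (r² − 1)/(r² + 1) with r = λ'/λ₀.
β = (1.5314 − 1)/(1.5314 + 1) ≈ 0.210.

0.210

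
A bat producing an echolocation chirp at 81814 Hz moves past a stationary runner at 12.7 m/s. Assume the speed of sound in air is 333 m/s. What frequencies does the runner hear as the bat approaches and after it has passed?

Approaching: f₁ = f · v/(v − v_s) = 81814 × 333/320.3 ≈ 85058 Hz.
Receding: f₂ = f · v/(v + v_s) = 81814 × 333/345.7 ≈ 78808 Hz.

85058 Hz approaching; 78808 Hz receding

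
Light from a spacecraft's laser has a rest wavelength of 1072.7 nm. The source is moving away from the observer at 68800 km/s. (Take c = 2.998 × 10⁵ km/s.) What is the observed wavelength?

1355.0 nm

β = v/c = 68800/299800 = 0.2295.
Relativistic Doppler for wavelength: λ' = λ₀ · √((1 + β)/(1 − β)).
λ' = 1072.7 × √(1.2295/0.7705) = 1072.7 × 1.26320 ≈ 1355.0 nm.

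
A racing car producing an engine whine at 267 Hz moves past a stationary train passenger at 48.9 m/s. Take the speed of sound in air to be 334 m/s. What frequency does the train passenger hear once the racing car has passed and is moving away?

233 Hz

Receding: f₂ = f · v/(v + v_s) = 267 × 334/382.9 ≈ 233 Hz.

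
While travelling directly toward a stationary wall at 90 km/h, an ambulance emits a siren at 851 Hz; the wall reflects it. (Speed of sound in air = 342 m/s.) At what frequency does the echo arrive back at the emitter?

985 Hz

90 km/h = 25 m/s.
The wall receives the sound from a moving source: f₁ = f₀ · v/(v − v_e) = 851 × 342/317 ≈ 918 Hz.
On the return leg the ambulance is a moving observer: f₂ = f₁ · (v + v_e)/v = 918 × 367/342 ≈ 985 Hz.
Equivalently f₂ = f₀ · (v + v_e)/(v − v_e).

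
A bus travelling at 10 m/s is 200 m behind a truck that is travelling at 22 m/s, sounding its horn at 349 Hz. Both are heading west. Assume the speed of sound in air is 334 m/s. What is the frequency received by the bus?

The bus is behind, so the truck is moving away from it while the bus is moving toward the truck.
Both move, so f' = f · (v + v_o)/(v + v_s).
f' = 349 × (334 + 10)/(334 + 22) = 349 × 344/356 ≈ 337 Hz.

337 Hz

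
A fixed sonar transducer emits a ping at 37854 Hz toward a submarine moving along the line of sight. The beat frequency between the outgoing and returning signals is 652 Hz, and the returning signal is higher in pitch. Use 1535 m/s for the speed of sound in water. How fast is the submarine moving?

Double Doppler shift off a moving reflector: f₂ = f₀ · (v + u)/(v − u) (u > 0 toward emitter).
Returning signal is higher, so f₂ = f₀ + Δf = 37854 + 652 = 38506 Hz.
Rearranging, u = v · (f₂ − f₀)/(f₂ + f₀) = 1535 × 652/76360 ≈ 13.1 m/s.
So the submarine is moving at 13.1 m/s toward the emitter.

13.1 m/s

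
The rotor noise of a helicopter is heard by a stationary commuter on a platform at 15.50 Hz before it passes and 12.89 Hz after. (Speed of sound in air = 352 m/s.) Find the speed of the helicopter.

32 m/s

f₁/f₂ = (v + v_s)/(v − v_s), so v_s = v · (f₁ − f₂)/(f₁ + f₂).
v_s = 352 × (15.50 − 12.89)/(15.50 + 12.89) = 352 × 2.61/28.39 ≈ 32 m/s.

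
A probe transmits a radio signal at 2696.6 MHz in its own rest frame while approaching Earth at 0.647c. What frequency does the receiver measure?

5824.7 MHz

Relativistic Doppler for frequency: f' = f₀ · √((1 + β)/(1 − β)).
f' = 2696.6 × √(1.6470/0.3530) = 2696.6 × 2.16003 ≈ 5824.7 MHz.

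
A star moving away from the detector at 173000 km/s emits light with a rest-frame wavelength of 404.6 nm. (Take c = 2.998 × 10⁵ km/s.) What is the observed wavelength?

β = v/c = 173000/299800 = 0.5771.
Relativistic Doppler for wavelength: λ' = λ₀ · √((1 + β)/(1 − β)).
λ' = 404.6 × √(1.5771/0.4229) = 404.6 × 1.93099 ≈ 781.3 nm.

781.3 nm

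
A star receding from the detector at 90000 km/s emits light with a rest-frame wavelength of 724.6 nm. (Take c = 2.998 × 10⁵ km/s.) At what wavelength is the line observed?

β = v/c = 90000/299800 = 0.3002.
Relativistic Doppler for wavelength: λ' = λ₀ · √((1 + β)/(1 − β)).
λ' = 724.6 × √(1.3002/0.6998) = 724.6 × 1.36307 ≈ 987.7 nm.

987.7 nm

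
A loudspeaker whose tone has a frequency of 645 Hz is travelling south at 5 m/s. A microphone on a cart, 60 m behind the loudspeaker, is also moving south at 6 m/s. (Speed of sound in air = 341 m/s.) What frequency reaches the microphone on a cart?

647 Hz

The microphone on a cart is behind, so the loudspeaker is moving away from it while the microphone on a cart is moving toward the loudspeaker.
Both move, so f' = f · (v + v_o)/(v + v_s).
f' = 645 × (341 + 6)/(341 + 5) = 645 × 347/346 ≈ 647 Hz.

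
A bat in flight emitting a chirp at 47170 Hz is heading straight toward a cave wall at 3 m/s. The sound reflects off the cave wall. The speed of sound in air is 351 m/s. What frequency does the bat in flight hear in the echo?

The cave wall receives the sound from a moving source: f₁ = f₀ · v/(v − v_e) = 47170 × 351/348 ≈ 47577 Hz.
On the return leg the bat in flight is a moving observer: f₂ = f₁ · (v + v_e)/v = 47577 × 354/351 ≈ 47983 Hz.

47983 Hz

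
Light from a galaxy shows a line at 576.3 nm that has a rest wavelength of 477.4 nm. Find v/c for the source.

λ'/λ₀ = 1.2072 > 1 (redshift), so the source is receding.
λ'/λ₀ = √((1 + β)/(1 − β)) for a receding source ⇒ β = (r² − 1)/(r² + 1) with r = λ'/λ₀.
β = (1.4572 − 1)/(1.4572 + 1) ≈ 0.186.

0.186c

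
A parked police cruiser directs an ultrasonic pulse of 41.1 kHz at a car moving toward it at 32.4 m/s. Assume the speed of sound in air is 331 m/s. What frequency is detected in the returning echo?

50.0 kHz

The car first receives the wave as a moving observer: f₁ = f₀ · (v + u)/v = 41.1 × (331 + 32.4)/331 ≈ 45.1 kHz.
The reflection then acts as a moving source: f₂ = f₁ · v/(v − u) ≈ 50.0 kHz.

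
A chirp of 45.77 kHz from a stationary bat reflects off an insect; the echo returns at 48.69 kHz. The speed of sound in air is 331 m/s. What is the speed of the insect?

10.2 m/s

Double Doppler shift off a moving reflector: f₂ = f₀ · (v + u)/(v − u) (u > 0 toward emitter).
Rearranging, u = v · (f₂ − f₀)/(f₂ + f₀) = 331 × 2.92/94.46 ≈ 10.2 m/s.
So the insect is moving at 10.2 m/s toward the emitter.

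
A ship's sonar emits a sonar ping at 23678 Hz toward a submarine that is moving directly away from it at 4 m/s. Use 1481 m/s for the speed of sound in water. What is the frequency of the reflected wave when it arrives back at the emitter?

The submarine first receives the wave as a moving observer: f₁ = f₀ · (v − u)/v = 23678 × (1481 − 4)/1481 ≈ 23614 Hz.
The reflection then acts as a moving source: f₂ = f₁ · v/(v + u) ≈ 23550 Hz.

23550 Hz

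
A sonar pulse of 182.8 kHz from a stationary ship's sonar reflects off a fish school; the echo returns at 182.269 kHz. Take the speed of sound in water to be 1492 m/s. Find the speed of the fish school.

2.17 m/s

Double Doppler shift off a moving reflector: f₂ = f₀ · (v + u)/(v − u) (u > 0 toward emitter).
Rearranging, u = v · (f₂ − f₀)/(f₂ + f₀) = 1492 × -0.531/365.069 ≈ -2.17 m/s.
So the fish school is moving at 2.17 m/s away from the emitter.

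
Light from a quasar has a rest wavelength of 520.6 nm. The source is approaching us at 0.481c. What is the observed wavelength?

308.2 nm

Relativistic Doppler for wavelength: λ' = λ₀ · √((1 − β)/(1 + β)).
λ' = 520.6 × √(0.5190/1.4810) = 520.6 × 0.59198 ≈ 308.2 nm.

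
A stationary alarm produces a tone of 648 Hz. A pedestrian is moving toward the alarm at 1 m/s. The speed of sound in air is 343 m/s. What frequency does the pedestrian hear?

Moving observer, stationary source: f' = f · (v + v_o)/v.
f' = 648 × (343 + 1)/343 = 648 × 344/343 ≈ 650 Hz.

650 Hz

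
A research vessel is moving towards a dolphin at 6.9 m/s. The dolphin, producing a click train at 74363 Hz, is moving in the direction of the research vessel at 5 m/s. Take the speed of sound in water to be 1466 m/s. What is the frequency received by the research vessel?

General Doppler shift: f' = f · (v + v_o)/(v − v_s).
f' = 74363 × (1466 + 6.9)/(1466 − 5) = 74363 × 1472.9/1461 ≈ 74969 Hz.

74969 Hz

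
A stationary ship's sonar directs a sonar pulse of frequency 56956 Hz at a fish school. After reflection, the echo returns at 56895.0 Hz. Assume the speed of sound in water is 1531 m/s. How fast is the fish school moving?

Double Doppler shift off a moving reflector: f₂ = f₀ · (v + u)/(v − u) (u > 0 toward emitter).
Rearranging, u = v · (f₂ − f₀)/(f₂ + f₀) = 1531 × -61.0/113851.0 ≈ -0.82 m/s.
So the fish school is moving at 0.82 m/s away from the emitter.

0.82 m/s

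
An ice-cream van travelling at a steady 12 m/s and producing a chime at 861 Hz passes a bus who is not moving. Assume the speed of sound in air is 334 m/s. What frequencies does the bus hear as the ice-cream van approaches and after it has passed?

893 Hz approaching; 831 Hz receding

Approaching: f₁ = f · v/(v − v_s) = 861 × 334/322 ≈ 893 Hz.
Receding: f₂ = f · v/(v + v_s) = 861 × 334/346 ≈ 831 Hz.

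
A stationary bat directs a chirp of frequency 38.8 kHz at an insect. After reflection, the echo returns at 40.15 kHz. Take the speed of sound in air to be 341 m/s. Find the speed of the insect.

5.8 m/s

Double Doppler shift off a moving reflector: f₂ = f₀ · (v + u)/(v − u) (u > 0 toward emitter).
Rearranging, u = v · (f₂ − f₀)/(f₂ + f₀) = 341 × 1.35/78.95 ≈ 5.8 m/s.
So the insect is moving at 5.8 m/s toward the emitter.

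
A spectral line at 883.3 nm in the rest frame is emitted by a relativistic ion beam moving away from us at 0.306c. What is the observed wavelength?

Relativistic Doppler for wavelength: λ' = λ₀ · √((1 + β)/(1 − β)).
λ' = 883.3 × √(1.3060/0.6940) = 883.3 × 1.37180 ≈ 1211.7 nm.

1211.7 nm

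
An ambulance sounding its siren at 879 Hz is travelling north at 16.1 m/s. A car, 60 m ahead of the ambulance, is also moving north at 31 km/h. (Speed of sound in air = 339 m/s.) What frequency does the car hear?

31 km/h = 8.611 m/s.
The car is ahead, so the ambulance is moving toward it while the car is moving away from the ambulance.
Both move, so f' = f · (v − v_o)/(v − v_s).
f' = 879 × (339 − 8.611)/(339 − 16.1) = 879 × 330.39/322.9 ≈ 899 Hz.

899 Hz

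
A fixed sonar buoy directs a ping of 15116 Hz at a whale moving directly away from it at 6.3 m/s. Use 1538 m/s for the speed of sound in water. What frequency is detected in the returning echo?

14993 Hz

At the whale (a moving observer), f₁ = f₀ · (v − u)/v = 15116 × 1531.7/1538 ≈ 15054 Hz.
On reflection it acts as a source moving away from the stationary detector: f₂ = f₁ · v/(v + u) = 15054 × 1538/1544.3 ≈ 14993 Hz.
Equivalently f₂ = f₀ · (v − u)/(v + u).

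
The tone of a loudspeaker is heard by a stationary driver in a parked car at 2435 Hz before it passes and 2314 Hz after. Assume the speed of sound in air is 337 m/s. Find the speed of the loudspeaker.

f₁/f₂ = (v + v_s)/(v − v_s), so v_s = v · (f₁ − f₂)/(f₁ + f₂).
v_s = 337 × (2435 − 2314)/(2435 + 2314) = 337 × 121/4749 ≈ 8.6 m/s.

8.6 m/s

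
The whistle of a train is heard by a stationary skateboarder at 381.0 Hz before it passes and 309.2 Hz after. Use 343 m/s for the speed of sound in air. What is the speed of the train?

f₁/f₂ = (v + v_s)/(v − v_s), so v_s = v · (f₁ − f₂)/(f₁ + f₂).
v_s = 343 × (381.0 − 309.2)/(381.0 + 309.2) = 343 × 71.8/690.2 ≈ 36 m/s.

36 m/s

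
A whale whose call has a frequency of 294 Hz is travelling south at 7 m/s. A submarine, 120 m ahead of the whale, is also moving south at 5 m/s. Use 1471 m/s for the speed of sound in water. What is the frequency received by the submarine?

294 Hz

The submarine is ahead, so the whale is moving toward it while the submarine is moving away from the whale.
With source approaching and observer receding, f' = f · (v − v_o)/(v − v_s).
f' = 294 × (1471 − 5)/(1471 − 7) = 294 × 1466/1464 ≈ 294 Hz.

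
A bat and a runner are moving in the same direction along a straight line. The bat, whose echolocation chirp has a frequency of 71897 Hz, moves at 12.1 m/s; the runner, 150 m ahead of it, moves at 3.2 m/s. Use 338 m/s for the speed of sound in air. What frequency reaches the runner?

The runner is ahead, so the bat is moving toward it while the runner is moving away from the bat.
Both move, so f' = f · (v − v_o)/(v − v_s).
f' = 71897 × (338 − 3.2)/(338 − 12.1) = 71897 × 334.8/325.9 ≈ 73860 Hz.

73860 Hz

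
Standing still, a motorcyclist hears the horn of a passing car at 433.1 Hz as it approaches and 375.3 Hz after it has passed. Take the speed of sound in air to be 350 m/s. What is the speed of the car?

25 m/s

f₁/f₂ = (v + v_s)/(v − v_s), so v_s = v · (f₁ − f₂)/(f₁ + f₂).
v_s = 350 × (433.1 − 375.3)/(433.1 + 375.3) = 350 × 57.8/808.4 ≈ 25 m/s.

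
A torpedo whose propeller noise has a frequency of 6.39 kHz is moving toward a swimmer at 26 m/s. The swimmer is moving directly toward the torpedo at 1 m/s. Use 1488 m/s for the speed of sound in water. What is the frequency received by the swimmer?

6.51 kHz

Both move, so f' = f · (v + v_o)/(v − v_s).
f' = 6.39 × (1488 + 1)/(1488 − 26) = 6.39 × 1489/1462 ≈ 6.51 kHz.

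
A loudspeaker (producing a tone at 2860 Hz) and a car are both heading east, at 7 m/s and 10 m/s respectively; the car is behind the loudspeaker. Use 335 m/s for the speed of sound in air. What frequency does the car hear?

The car is behind, so the loudspeaker is moving away from it while the car is moving toward the loudspeaker.
With source receding and observer approaching, f' = f · (v + v_o)/(v + v_s).
f' = 2860 × (335 + 10)/(335 + 7) = 2860 × 345/342 ≈ 2885 Hz.

2885 Hz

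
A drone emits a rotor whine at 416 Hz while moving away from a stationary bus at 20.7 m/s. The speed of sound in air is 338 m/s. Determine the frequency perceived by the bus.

Moving source, stationary observer: f' = f · v/(v + v_s) since the source is receding.
f' = 416 × 338/(338 + 20.7) = 416 × 338/358.7 ≈ 392 Hz.

392 Hz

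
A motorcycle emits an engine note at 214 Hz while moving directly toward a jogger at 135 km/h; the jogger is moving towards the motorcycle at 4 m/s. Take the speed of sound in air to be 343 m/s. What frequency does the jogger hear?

135 km/h = 37.5 m/s.
With source approaching and observer approaching, f' = f · (v + v_o)/(v − v_s).
f' = 214 × (343 + 4)/(343 − 37.5) = 214 × 347/305.5 ≈ 243 Hz.

243 Hz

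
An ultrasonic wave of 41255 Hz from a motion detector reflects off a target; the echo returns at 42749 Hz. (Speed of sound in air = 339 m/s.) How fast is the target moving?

6.0 m/s

Double Doppler shift off a moving reflector: f₂ = f₀ · (v + u)/(v − u) (u > 0 toward emitter).
Rearranging, u = v · (f₂ − f₀)/(f₂ + f₀) = 339 × 1494/84004 ≈ 6.0 m/s.
So the target is moving at 6.0 m/s toward the emitter.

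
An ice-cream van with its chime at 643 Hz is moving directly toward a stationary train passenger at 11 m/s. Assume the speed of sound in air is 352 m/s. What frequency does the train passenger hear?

Moving source, stationary observer: f' = f · v/(v − v_s) since the source is approaching.
f' = 643 × 352/(352 − 11) = 643 × 352/341 ≈ 664 Hz.

664 Hz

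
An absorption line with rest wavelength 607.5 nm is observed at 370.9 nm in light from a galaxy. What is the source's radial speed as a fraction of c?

λ'/λ₀ = 0.6105 < 1 (blueshift), so the source is approaching.
λ'/λ₀ = √((1 − β)/(1 + β)) for an approaching source ⇒ β = (1 − r²)/(1 + r²) with r = λ'/λ₀.
β = (1 − 0.3728)/(1 + 0.3728) ≈ 0.457.

0.457c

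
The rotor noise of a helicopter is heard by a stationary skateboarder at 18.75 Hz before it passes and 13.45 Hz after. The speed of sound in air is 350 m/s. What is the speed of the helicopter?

f₁/f₂ = (v + v_s)/(v − v_s), so v_s = v · (f₁ − f₂)/(f₁ + f₂).
v_s = 350 × (18.75 − 13.45)/(18.75 + 13.45) = 350 × 5.30/32.20 ≈ 58 m/s.

58 m/s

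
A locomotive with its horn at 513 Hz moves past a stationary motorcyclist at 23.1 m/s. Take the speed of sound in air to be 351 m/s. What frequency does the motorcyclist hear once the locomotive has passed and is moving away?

481 Hz

Receding: f₂ = f · v/(v + v_s) = 513 × 351/374.1 ≈ 481 Hz.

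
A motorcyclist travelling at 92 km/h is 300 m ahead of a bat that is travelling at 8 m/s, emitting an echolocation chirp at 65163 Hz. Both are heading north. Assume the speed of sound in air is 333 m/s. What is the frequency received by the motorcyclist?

92 km/h = 25.56 m/s.
The motorcyclist is ahead, so the bat is moving toward it while the motorcyclist is moving away from the bat.
With source approaching and observer receding, f' = f · (v − v_o)/(v − v_s).
f' = 65163 × (333 − 25.56)/(333 − 8) = 65163 × 307.44/325 ≈ 61643 Hz.

61643 Hz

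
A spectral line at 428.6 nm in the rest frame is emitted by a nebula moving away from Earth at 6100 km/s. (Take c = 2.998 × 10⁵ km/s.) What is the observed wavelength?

β = v/c = 6100/299800 = 0.0203.
Relativistic Doppler for wavelength: λ' = λ₀ · √((1 + β)/(1 − β)).
λ' = 428.6 × √(1.0203/0.9797) = 428.6 × 1.02056 ≈ 437.4 nm.

437.4 nm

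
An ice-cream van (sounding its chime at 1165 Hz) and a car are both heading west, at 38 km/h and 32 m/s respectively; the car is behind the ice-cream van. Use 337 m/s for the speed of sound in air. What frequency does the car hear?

38 km/h = 10.56 m/s.
The car is behind, so the ice-cream van is moving away from it while the car is moving toward the ice-cream van.
General Doppler shift: f' = f · (v + v_o)/(v + v_s).
f' = 1165 × (337 + 32)/(337 + 10.56) = 1165 × 369/347.56 ≈ 1237 Hz.

1237 Hz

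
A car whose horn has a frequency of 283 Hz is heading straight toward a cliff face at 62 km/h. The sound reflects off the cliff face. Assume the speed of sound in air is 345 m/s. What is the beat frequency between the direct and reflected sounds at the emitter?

29.7 Hz

62 km/h = 17.22 m/s.
The cliff face receives the sound from a moving source: f₁ = f₀ · v/(v − v_e) = 283 × 345/327.78 ≈ 297.9 Hz.
On the return leg the car is a moving observer: f₂ = f₁ · (v + v_e)/v = 297.9 × 362.22/345 ≈ 312.7 Hz.
Equivalently f₂ = f₀ · (v + v_e)/(v − v_e).
Beat against the emitted tone: |f₂ − f₀| = 2v_e·f₀/(v − v_e) = 2 × 17.22 × 283/327.78 ≈ 29.7 Hz.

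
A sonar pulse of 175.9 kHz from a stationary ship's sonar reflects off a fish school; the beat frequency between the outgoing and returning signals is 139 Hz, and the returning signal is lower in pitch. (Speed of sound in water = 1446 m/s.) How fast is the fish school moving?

Double Doppler shift off a moving reflector: f₂ = f₀ · (v + u)/(v − u) (u > 0 toward emitter).
Returning signal is lower, so f₂ = f₀ − Δf = 175900 − 139 = 175761 Hz.
Rearranging, u = v · (f₂ − f₀)/(f₂ + f₀) = 1446 × -139/351661 ≈ -0.57 m/s.
So the fish school is moving at 0.57 m/s away from the emitter.

0.57 m/s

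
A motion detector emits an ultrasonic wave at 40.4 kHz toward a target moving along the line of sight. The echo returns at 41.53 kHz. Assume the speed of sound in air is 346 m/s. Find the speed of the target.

Double Doppler shift off a moving reflector: f₂ = f₀ · (v + u)/(v − u) (u > 0 toward emitter).
Rearranging, u = v · (f₂ − f₀)/(f₂ + f₀) = 346 × 1.13/81.93 ≈ 4.8 m/s.
So the target is moving at 4.8 m/s toward the emitter.

4.8 m/s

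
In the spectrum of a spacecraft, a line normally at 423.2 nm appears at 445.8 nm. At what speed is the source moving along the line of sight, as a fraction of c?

0.052

λ'/λ₀ = 1.0534 > 1 (redshift), so the source is receding.
λ'/λ₀ = √((1 + β)/(1 − β)) for a receding source ⇒ β = (r² − 1)/(r² + 1) with r = λ'/λ₀.
β = (1.1097 − 1)/(1.1097 + 1) ≈ 0.052.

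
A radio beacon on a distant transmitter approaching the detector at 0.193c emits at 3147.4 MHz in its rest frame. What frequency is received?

Relativistic Doppler for frequency: f' = f₀ · √((1 + β)/(1 − β)).
f' = 3147.4 × √(1.1930/0.8070) = 3147.4 × 1.21586 ≈ 3826.8 MHz.

3826.8 MHz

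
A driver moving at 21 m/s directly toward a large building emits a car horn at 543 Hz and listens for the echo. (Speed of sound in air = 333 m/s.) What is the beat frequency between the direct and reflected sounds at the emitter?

73 Hz

The large building receives the sound from a moving source: f₁ = f₀ · v/(v − v_e) = 543 × 333/312 ≈ 579.5 Hz.
On the return leg the driver is a moving observer: f₂ = f₁ · (v + v_e)/v = 579.5 × 354/333 ≈ 616.1 Hz.
Beat against the emitted tone: |f₂ − f₀| = 2v_e·f₀/(v − v_e) = 2 × 21 × 543/312 ≈ 73 Hz.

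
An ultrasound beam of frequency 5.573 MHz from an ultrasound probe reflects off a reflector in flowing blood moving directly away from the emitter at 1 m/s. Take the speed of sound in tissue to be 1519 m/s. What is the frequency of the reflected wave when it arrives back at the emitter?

At the reflector in flowing blood (a moving observer), f₁ = f₀ · (v − u)/v = 5.573 × 1518/1519 ≈ 5.569 MHz.
The reflection then acts as a moving source: f₂ = f₁ · v/(v + u) ≈ 5.566 MHz.
Equivalently f₂ = f₀ · (v − u)/(v + u).

5.566 MHz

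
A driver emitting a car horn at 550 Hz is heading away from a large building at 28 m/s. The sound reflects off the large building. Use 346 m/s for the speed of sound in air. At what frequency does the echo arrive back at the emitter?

The large building receives the sound from a moving source: f₁ = f₀ · v/(v + v_e) = 550 × 346/374 ≈ 509 Hz.
On the return leg the driver is a moving observer: f₂ = f₁ · (v − v_e)/v = 509 × 318/346 ≈ 468 Hz.
Equivalently f₂ = f₀ · (v − v_e)/(v + v_e).

468 Hz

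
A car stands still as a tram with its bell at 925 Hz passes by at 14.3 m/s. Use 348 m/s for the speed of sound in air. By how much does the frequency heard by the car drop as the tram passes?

76.1 Hz

Approaching: f₁ = f · v/(v − v_s) = 925 × 348/333.7 ≈ 964.6 Hz.
Receding: f₂ = f · v/(v + v_s) = 925 × 348/362.3 ≈ 888.5 Hz.
Drop: f₁ − f₂ = 2f·v·v_s/(v² − v_s²) = 2 × 925 × 348 × 14.3/(348² − 14.3²) ≈ 76.1 Hz.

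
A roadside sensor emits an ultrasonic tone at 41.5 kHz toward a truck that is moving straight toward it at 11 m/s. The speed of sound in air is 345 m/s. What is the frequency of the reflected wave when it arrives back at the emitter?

At the truck (a moving observer), f₁ = f₀ · (v + u)/v = 41.5 × 356/345 ≈ 42.8 kHz.
On reflection it acts as a source moving toward the stationary detector: f₂ = f₁ · v/(v − u) = 42.8 × 345/334 ≈ 44.2 kHz.
Equivalently f₂ = f₀ · (v + u)/(v − u).

44.2 kHz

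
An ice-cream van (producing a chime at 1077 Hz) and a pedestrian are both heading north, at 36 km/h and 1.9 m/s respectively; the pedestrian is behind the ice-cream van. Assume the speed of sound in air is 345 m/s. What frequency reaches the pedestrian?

36 km/h = 10 m/s.
The pedestrian is behind, so the ice-cream van is moving away from it while the pedestrian is moving toward the ice-cream van.
General Doppler shift: f' = f · (v + v_o)/(v + v_s).
f' = 1077 × (345 + 1.9)/(345 + 10) = 1077 × 346.9/355 ≈ 1052 Hz.

1052 Hz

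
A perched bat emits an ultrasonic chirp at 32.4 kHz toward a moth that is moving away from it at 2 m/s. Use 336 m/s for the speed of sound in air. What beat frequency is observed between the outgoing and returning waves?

383 Hz

At the moth (a moving observer), f₁ = f₀ · (v − u)/v = 32.4 × 334/336 ≈ 32.207 kHz.
The reflection then acts as a moving source: f₂ = f₁ · v/(v + u) ≈ 32.017 kHz.
Equivalently f₂ = f₀ · (v − u)/(v + u).
Beat frequency (with f₀ = 32400 Hz): |f₂ − f₀| = 2u·f₀/(v + u) = 2 × 2 × 32400/338 ≈ 383 Hz.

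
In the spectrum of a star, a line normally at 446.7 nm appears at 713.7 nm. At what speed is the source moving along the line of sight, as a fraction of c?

λ'/λ₀ = 1.5977 > 1 (redshift), so the source is receding.
λ'/λ₀ = √((1 + β)/(1 − β)) for a receding source ⇒ β = (r² − 1)/(r² + 1) with r = λ'/λ₀.
β = (2.5527 − 1)/(2.5527 + 1) ≈ 0.437.

0.437c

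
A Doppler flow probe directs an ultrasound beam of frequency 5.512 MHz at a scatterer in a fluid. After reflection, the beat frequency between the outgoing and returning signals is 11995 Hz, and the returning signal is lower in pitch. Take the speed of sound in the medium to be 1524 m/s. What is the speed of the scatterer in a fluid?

1.66 m/s

Double Doppler shift off a moving reflector: f₂ = f₀ · (v + u)/(v − u) (u > 0 toward emitter).
Returning signal is lower, so f₂ = f₀ − Δf = 5512000 − 11995 = 5500005 Hz.
Rearranging, u = v · (f₂ − f₀)/(f₂ + f₀) = 1524 × -11995/11012005 ≈ -1.66 m/s.
So the scatterer in a fluid is moving at 1.66 m/s away from the emitter.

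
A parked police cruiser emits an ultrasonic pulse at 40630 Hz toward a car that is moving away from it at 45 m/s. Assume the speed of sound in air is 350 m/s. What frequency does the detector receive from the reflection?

31373 Hz

At the car (a moving observer), f₁ = f₀ · (v − u)/v = 40630 × 305/350 ≈ 35406 Hz.
The reflection then acts as a moving source: f₂ = f₁ · v/(v + u) ≈ 31373 Hz.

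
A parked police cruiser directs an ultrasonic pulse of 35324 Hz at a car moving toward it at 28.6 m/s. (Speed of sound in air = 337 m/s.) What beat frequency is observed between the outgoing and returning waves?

6552 Hz

At the car (a moving observer), f₁ = f₀ · (v + u)/v = 35324 × 365.6/337 ≈ 38322 Hz.
The reflection then acts as a moving source: f₂ = f₁ · v/(v − u) ≈ 41876 Hz.
Beat frequency: |f₂ − f₀| = 2u·f₀/(v − u) = 2 × 28.6 × 35324/308.4 ≈ 6552 Hz.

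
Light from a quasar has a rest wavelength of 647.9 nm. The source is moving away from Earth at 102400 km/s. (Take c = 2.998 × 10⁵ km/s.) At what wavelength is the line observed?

924.8 nm

β = v/c = 102400/299800 = 0.3416.
Relativistic Doppler for wavelength: λ' = λ₀ · √((1 + β)/(1 − β)).
λ' = 647.9 × √(1.3416/0.6584) = 647.9 × 1.42741 ≈ 924.8 nm.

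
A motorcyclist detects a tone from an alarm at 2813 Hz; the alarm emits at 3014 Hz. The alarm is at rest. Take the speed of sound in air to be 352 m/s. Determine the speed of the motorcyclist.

f' < f, so the motorcyclist is receding.
f' = f · (v − v_o)/v ⇒ v_o = v · |f'/f − 1|.
v_o = 352 × |2813/3014 − 1| = 352 × 0.06669 ≈ 23.5 m/s.

23.5 m/s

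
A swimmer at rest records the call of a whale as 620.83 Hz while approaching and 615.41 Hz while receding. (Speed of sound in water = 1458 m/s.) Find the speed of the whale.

f₁/f₂ = (v + v_s)/(v − v_s), so v_s = v · (f₁ − f₂)/(f₁ + f₂).
v_s = 1458 × (620.83 − 615.41)/(620.83 + 615.41) = 1458 × 5.42/1236.24 ≈ 6.4 m/s.

6.4 m/s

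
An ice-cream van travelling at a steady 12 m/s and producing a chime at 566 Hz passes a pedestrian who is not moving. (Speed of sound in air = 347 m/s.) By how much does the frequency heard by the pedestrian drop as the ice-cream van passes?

39.2 Hz

Approaching: f₁ = f · v/(v − v_s) = 566 × 347/335 ≈ 586.3 Hz.
Receding: f₂ = f · v/(v + v_s) = 566 × 347/359 ≈ 547.1 Hz.
Drop: f₁ − f₂ = 2f·v·v_s/(v² − v_s²) = 2 × 566 × 347 × 12/(347² − 12²) ≈ 39.2 Hz.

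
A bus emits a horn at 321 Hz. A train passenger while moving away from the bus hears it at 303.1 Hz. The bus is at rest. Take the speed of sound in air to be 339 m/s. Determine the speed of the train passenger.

f' = f · (v − v_o)/v ⇒ v_o = v · |f'/f − 1|.
v_o = 339 × |303.1/321 − 1| = 339 × 0.05576 ≈ 18.9 m/s.

18.9 m/s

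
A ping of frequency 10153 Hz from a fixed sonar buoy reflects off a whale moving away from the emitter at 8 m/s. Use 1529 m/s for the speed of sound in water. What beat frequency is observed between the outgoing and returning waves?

At the whale (a moving observer), f₁ = f₀ · (v − u)/v = 10153 × 1521/1529 ≈ 10099.9 Hz.
The reflection then acts as a moving source: f₂ = f₁ · v/(v + u) ≈ 10047.3 Hz.
Beat frequency: |f₂ − f₀| = 2u·f₀/(v + u) = 2 × 8 × 10153/1537 ≈ 106 Hz.

106 Hz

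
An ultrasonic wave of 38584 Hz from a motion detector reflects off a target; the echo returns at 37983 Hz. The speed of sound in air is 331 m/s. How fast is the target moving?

2.60 m/s

Double Doppler shift off a moving reflector: f₂ = f₀ · (v + u)/(v − u) (u > 0 toward emitter).
Rearranging, u = v · (f₂ − f₀)/(f₂ + f₀) = 331 × -601/76567 ≈ -2.60 m/s.
So the target is moving at 2.60 m/s away from the emitter.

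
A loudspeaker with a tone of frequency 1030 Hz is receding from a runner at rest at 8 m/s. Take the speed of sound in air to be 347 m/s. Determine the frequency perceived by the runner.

1007 Hz

Only the source moves, away from the listener, so f' = f · v/(v + v_s).
f' = 1030 × 347/(347 + 8) = 1030 × 347/355 ≈ 1007 Hz.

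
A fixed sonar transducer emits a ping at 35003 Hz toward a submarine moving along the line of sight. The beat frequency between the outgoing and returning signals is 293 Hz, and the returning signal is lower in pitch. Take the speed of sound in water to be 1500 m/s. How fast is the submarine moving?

6.3 m/s

Double Doppler shift off a moving reflector: f₂ = f₀ · (v + u)/(v − u) (u > 0 toward emitter).
Returning signal is lower, so f₂ = f₀ − Δf = 35003 − 293 = 34710 Hz.
Rearranging, u = v · (f₂ − f₀)/(f₂ + f₀) = 1500 × -293/69713 ≈ -6.3 m/s.
So the submarine is moving at 6.3 m/s away from the emitter.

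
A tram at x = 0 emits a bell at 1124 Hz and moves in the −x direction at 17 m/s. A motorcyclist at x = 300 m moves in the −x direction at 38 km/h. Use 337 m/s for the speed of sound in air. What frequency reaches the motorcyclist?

38 km/h = 10.56 m/s.
The observer lies on the +x side, so the source is heading away from the observer and the observer is heading toward the source.
General Doppler shift: f' = f · (v + v_o)/(v + v_s).
f' = 1124 × (337 + 10.56)/(337 + 17) = 1124 × 347.56/354 ≈ 1104 Hz.

1104 Hz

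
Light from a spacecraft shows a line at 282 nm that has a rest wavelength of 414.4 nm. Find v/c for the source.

0.367

λ'/λ₀ = 0.6805 < 1 (blueshift), so the source is approaching.
λ'/λ₀ = √((1 − β)/(1 + β)) for an approaching source ⇒ β = (1 − r²)/(1 + r²) with r = λ'/λ₀.
β = (1 − 0.4631)/(1 + 0.4631) ≈ 0.367.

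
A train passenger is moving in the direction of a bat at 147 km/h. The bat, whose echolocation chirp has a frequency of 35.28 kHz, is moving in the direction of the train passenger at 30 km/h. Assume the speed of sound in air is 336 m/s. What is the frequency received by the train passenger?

40.6 kHz

30 km/h = 8.333 m/s; 147 km/h = 40.83 m/s.
With source approaching and observer approaching, f' = f · (v + v_o)/(v − v_s).
f' = 35.28 × (336 + 40.83)/(336 − 8.333) = 35.28 × 376.83/327.67 ≈ 40.6 kHz.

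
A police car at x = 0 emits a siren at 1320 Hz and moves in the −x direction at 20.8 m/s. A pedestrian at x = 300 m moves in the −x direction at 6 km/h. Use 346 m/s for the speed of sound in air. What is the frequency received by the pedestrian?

6 km/h = 1.667 m/s.
The observer lies on the +x side, so the source is heading away from the observer and the observer is heading toward the source.
General Doppler shift: f' = f · (v + v_o)/(v + v_s).
f' = 1320 × (346 + 1.667)/(346 + 20.8) = 1320 × 347.67/366.8 ≈ 1251 Hz.

1251 Hz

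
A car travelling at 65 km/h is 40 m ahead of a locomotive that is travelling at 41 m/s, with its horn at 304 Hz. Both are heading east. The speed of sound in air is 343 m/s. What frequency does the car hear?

327 Hz

65 km/h = 18.06 m/s.
The car is ahead, so the locomotive is moving toward it while the car is moving away from the locomotive.
General Doppler shift: f' = f · (v − v_o)/(v − v_s).
f' = 304 × (343 − 18.06)/(343 − 41) = 304 × 324.94/302 ≈ 327 Hz.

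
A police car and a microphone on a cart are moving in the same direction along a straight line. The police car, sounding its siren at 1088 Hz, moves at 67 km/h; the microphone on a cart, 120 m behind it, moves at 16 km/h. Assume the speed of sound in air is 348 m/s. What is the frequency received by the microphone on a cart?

1046 Hz

67 km/h = 18.61 m/s; 16 km/h = 4.444 m/s.
The microphone on a cart is behind, so the police car is moving away from it while the microphone on a cart is moving toward the police car.
With source receding and observer approaching, f' = f · (v + v_o)/(v + v_s).
f' = 1088 × (348 + 4.444)/(348 + 18.61) = 1088 × 352.44/366.61 ≈ 1046 Hz.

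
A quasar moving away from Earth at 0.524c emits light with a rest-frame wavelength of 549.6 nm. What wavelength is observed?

Relativistic Doppler for wavelength: λ' = λ₀ · √((1 + β)/(1 − β)).
λ' = 549.6 × √(1.5240/0.4760) = 549.6 × 1.78932 ≈ 983.4 nm.

983.4 nm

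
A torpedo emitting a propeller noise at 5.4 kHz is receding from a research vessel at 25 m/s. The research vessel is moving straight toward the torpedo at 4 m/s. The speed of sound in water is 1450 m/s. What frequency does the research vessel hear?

With source receding and observer approaching, f' = f · (v + v_o)/(v + v_s).
f' = 5.4 × (1450 + 4)/(1450 + 25) = 5.4 × 1454/1475 ≈ 5.32 kHz.

5.32 kHz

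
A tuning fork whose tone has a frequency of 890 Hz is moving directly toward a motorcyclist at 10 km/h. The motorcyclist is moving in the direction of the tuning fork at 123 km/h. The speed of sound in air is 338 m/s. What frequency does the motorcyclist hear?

10 km/h = 2.778 m/s; 123 km/h = 34.17 m/s.
Both move, so f' = f · (v + v_o)/(v − v_s).
f' = 890 × (338 + 34.17)/(338 − 2.778) = 890 × 372.17/335.22 ≈ 988 Hz.

988 Hz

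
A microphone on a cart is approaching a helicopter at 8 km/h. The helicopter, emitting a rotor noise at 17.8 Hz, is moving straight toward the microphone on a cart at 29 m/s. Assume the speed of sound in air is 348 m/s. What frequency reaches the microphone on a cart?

8 km/h = 2.222 m/s.
Both move, so f' = f · (v + v_o)/(v − v_s).
f' = 17.8 × (348 + 2.222)/(348 − 29) = 17.8 × 350.22/319 ≈ 19.5 Hz.

19.5 Hz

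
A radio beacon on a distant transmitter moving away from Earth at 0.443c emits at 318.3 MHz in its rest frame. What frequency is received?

Relativistic Doppler for frequency: f' = f₀ · √((1 − β)/(1 + β)).
f' = 318.3 × √(0.5570/1.4430) = 318.3 × 0.62129 ≈ 197.8 MHz.

197.8 MHz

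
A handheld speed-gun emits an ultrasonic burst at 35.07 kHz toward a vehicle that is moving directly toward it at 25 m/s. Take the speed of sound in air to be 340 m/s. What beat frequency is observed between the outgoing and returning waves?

5567 Hz

At the vehicle (a moving observer), f₁ = f₀ · (v + u)/v = 35.07 × 365/340 ≈ 37.65 kHz.
The reflection then acts as a moving source: f₂ = f₁ · v/(v − u) ≈ 40.64 kHz.
Beat frequency (with f₀ = 35070 Hz): |f₂ − f₀| = 2u·f₀/(v − u) = 2 × 25 × 35070/315 ≈ 5567 Hz.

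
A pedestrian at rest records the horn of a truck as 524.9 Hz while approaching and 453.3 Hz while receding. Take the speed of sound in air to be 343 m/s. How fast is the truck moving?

f₁/f₂ = (v + v_s)/(v − v_s), so v_s = v · (f₁ − f₂)/(f₁ + f₂).
v_s = 343 × (524.9 − 453.3)/(524.9 + 453.3) = 343 × 71.6/978.2 ≈ 25 m/s.

25 m/s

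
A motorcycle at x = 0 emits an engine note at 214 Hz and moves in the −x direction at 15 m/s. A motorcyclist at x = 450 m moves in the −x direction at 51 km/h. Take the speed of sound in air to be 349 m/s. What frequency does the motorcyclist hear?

51 km/h = 14.17 m/s.
The observer lies on the +x side, so the source is heading away from the observer and the observer is heading toward the source.
With source receding and observer approaching, f' = f · (v + v_o)/(v + v_s).
f' = 214 × (349 + 14.17)/(349 + 15) = 214 × 363.17/364 ≈ 214 Hz.

214 Hz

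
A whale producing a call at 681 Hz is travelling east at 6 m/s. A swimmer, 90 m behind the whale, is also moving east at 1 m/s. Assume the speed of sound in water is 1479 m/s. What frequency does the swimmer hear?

The swimmer is behind, so the whale is moving away from it while the swimmer is moving toward the whale.
General Doppler shift: f' = f · (v + v_o)/(v + v_s).
f' = 681 × (1479 + 1)/(1479 + 6) = 681 × 1480/1485 ≈ 679 Hz.

679 Hz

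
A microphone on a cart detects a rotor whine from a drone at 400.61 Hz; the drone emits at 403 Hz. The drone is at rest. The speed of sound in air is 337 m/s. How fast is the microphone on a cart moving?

f' < f, so the microphone on a cart is receding.
f' = f · (v − v_o)/v ⇒ v_o = v · |f'/f − 1|.
v_o = 337 × |400.61/403 − 1| = 337 × 0.005931 ≈ 2.00 m/s.

2.00 m/s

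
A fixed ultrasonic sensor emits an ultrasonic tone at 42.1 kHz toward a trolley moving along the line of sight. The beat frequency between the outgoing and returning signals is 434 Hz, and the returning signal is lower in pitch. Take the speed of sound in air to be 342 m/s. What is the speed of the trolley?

Double Doppler shift off a moving reflector: f₂ = f₀ · (v + u)/(v − u) (u > 0 toward emitter).
Returning signal is lower, so f₂ = f₀ − Δf = 42100 − 434 = 41666 Hz.
Rearranging, u = v · (f₂ − f₀)/(f₂ + f₀) = 342 × -434/83766 ≈ -1.77 m/s.
So the trolley is moving at 1.77 m/s away from the emitter.

1.77 m/s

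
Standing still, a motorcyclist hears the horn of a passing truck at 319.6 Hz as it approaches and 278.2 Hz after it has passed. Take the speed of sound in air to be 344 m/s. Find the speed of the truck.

f₁/f₂ = (v + v_s)/(v − v_s), so v_s = v · (f₁ − f₂)/(f₁ + f₂).
v_s = 344 × (319.6 − 278.2)/(319.6 + 278.2) = 344 × 41.4/597.8 ≈ 23.8 m/s.

23.8 m/s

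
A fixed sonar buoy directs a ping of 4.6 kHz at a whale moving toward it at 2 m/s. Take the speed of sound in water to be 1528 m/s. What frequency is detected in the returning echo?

The whale first receives the wave as a moving observer: f₁ = f₀ · (v + u)/v = 4.6 × (1528 + 2)/1528 ≈ 4.61 kHz.
The reflection then acts as a moving source: f₂ = f₁ · v/(v − u) ≈ 4.61 kHz.

4.61 kHz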